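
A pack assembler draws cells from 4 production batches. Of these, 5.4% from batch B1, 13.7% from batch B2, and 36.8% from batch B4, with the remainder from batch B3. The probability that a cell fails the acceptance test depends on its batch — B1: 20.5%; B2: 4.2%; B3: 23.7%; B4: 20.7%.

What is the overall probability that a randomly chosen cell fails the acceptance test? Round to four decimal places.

0.1975

P(B3) = 1 − (0.054 + 0.137 + 0.368) = 0.441.
P(F) = P(F|B1)·P(B1) + P(F|B2)·P(B2) + P(F|B3)·P(B3) + P(F|B4)·P(B4)
      = 0.205·0.054 + 0.042·0.137 + 0.237·0.441 + 0.207·0.368
      = 0.01107 + 0.005754 + 0.104517 + 0.076176 = 0.197517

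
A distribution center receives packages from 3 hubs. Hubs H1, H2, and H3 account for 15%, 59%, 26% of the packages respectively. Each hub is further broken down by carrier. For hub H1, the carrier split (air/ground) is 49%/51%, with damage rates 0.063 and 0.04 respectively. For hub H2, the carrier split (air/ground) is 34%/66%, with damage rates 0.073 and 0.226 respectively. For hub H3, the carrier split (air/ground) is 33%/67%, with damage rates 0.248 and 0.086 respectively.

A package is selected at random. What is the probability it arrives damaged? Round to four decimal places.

P(D|H1) = 0.49·0.063 + 0.51·0.04 = 0.03087 + 0.0204 = 0.05127
P(D|H2) = 0.34·0.073 + 0.66·0.226 = 0.02482 + 0.14916 = 0.17398
P(D|H3) = 0.33·0.248 + 0.67·0.086 = 0.08184 + 0.05762 = 0.13946
Then overall,
P(D) = 0.15·0.05127 + 0.59·0.17398 + 0.26·0.13946
      = 0.0076905 + 0.1026482 + 0.0362596 = 0.1465983

P(D) ≈ 0.1466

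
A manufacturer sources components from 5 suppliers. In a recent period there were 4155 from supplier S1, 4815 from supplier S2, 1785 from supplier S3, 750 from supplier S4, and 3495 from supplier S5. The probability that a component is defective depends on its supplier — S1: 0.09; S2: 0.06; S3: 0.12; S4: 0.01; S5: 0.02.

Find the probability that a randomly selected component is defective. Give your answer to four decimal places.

P(D) ≈ 0.0636

Total: 4155 + 4815 + 1785 + 750 + 3495 = 15000.
P(S1) = 4155/15000 = 0.277. P(S2) = 4815/15000 = 0.321. P(S3) = 1785/15000 = 0.119. P(S4) = 750/15000 = 0.05. P(S5) = 3495/15000 = 0.233.
P(D) = P(D|S1)·P(S1) + P(D|S2)·P(S2) + P(D|S3)·P(S3) + P(D|S4)·P(S4) + P(D|S5)·P(S5)
      = 0.09·0.277 + 0.06·0.321 + 0.12·0.119 + 0.01·0.05 + 0.02·0.233
      = 0.02493 + 0.01926 + 0.01428 + 0.0005 + 0.00466 = 0.06363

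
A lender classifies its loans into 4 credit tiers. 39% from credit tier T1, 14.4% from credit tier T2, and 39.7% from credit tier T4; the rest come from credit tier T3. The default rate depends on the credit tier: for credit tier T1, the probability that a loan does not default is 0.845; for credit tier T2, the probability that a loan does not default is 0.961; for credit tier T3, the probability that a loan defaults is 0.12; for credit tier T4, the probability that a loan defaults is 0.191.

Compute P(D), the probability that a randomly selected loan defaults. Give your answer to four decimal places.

0.1502

P(T3) = 1 − (0.39 + 0.144 + 0.397) = 0.069.
P(D|T1) = 1 − 0.845 = 0.155.
P(D|T2) = 1 − 0.961 = 0.039.
P(D) = P(D|T1)·P(T1) + P(D|T2)·P(T2) + P(D|T3)·P(T3) + P(D|T4)·P(T4)
      = 0.155·0.39 + 0.039·0.144 + 0.12·0.069 + 0.191·0.397
      = 0.06045 + 0.005616 + 0.00828 + 0.075827 = 0.150173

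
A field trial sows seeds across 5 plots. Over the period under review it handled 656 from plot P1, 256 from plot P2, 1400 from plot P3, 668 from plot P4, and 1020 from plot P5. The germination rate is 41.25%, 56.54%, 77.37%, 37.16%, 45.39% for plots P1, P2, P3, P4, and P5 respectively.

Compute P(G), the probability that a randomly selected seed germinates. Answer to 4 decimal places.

0.5524

Total: 656 + 256 + 1400 + 668 + 1020 = 4000.
P(P1) = 656/4000 = 0.164. P(P2) = 256/4000 = 0.064. P(P3) = 1400/4000 = 0.35. P(P4) = 668/4000 = 0.167. P(P5) = 1020/4000 = 0.255.
P(G) = P(G|P1)·P(P1) + P(G|P2)·P(P2) + P(G|P3)·P(P3) + P(G|P4)·P(P4) + P(G|P5)·P(P5)
      = 0.4125·0.164 + 0.5654·0.064 + 0.7737·0.35 + 0.3716·0.167 + 0.4539·0.255
      = 0.06765 + 0.0361856 + 0.270795 + 0.0620572 + 0.1157445 = 0.5524323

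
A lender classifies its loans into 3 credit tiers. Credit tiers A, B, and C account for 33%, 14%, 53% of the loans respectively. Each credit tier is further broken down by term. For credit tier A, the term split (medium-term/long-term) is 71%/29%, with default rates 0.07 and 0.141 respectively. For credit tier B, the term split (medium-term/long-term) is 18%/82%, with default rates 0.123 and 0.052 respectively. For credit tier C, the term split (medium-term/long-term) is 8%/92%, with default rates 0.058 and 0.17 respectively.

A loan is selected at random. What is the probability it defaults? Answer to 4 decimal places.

P(D) ≈ 0.1243

P(D|A) = 0.71·0.07 + 0.29·0.141 = 0.0497 + 0.04089 = 0.09059
P(D|B) = 0.18·0.123 + 0.82·0.052 = 0.02214 + 0.04264 = 0.06478
P(D|C) = 0.08·0.058 + 0.92·0.17 = 0.00464 + 0.1564 = 0.16104
Then overall,
P(D) = 0.33·0.09059 + 0.14·0.06478 + 0.53·0.16104
      = 0.0298947 + 0.0090692 + 0.0853512 = 0.1243151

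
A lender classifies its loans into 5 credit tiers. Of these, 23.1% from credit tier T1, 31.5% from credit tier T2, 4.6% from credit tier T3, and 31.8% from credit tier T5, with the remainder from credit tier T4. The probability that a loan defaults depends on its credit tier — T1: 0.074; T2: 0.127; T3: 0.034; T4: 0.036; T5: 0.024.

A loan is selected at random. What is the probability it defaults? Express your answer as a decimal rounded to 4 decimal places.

P(T4) = 1 − (0.231 + 0.315 + 0.046 + 0.318) = 0.09.
P(D) = P(D|T1)·P(T1) + P(D|T2)·P(T2) + P(D|T3)·P(T3) + P(D|T4)·P(T4) + P(D|T5)·P(T5)
      = 0.074·0.231 + 0.127·0.315 + 0.034·0.046 + 0.036·0.09 + 0.024·0.318
      = 0.017094 + 0.040005 + 0.001564 + 0.00324 + 0.007632 = 0.069535

0.0695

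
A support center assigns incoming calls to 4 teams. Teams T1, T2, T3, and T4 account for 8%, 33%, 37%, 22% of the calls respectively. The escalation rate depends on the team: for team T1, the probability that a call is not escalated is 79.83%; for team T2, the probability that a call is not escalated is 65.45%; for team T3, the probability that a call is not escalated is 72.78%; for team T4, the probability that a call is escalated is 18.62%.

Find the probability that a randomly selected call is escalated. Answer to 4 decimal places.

P(E|T1) = 1 − 0.7983 = 0.2017.
P(E|T2) = 1 − 0.6545 = 0.3455.
P(E|T3) = 1 − 0.7278 = 0.2722.
P(E) = P(E|T1)·P(T1) + P(E|T2)·P(T2) + P(E|T3)·P(T3) + P(E|T4)·P(T4)
      = 0.2017·0.08 + 0.3455·0.33 + 0.2722·0.37 + 0.1862·0.22
      = 0.016136 + 0.114015 + 0.100714 + 0.040964 = 0.271829

P(E) ≈ 0.2718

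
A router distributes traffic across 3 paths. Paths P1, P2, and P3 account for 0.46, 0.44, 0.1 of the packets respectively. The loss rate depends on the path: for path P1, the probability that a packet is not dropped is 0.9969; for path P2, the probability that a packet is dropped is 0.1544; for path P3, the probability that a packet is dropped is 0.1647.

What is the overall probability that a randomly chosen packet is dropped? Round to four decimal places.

P(L|P1) = 1 − 0.9969 = 0.0031.
P(L) = P(L|P1)·P(P1) + P(L|P2)·P(P2) + P(L|P3)·P(P3)
      = 0.0031·0.46 + 0.1544·0.44 + 0.1647·0.1
      = 0.001426 + 0.067936 + 0.01647 = 0.085832

0.0858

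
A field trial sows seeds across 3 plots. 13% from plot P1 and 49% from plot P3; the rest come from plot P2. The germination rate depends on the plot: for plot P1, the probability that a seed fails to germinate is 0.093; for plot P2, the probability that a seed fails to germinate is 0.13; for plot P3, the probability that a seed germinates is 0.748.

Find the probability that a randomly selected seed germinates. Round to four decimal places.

P(P2) = 1 − (0.13 + 0.49) = 0.38.
P(G|P1) = 1 − 0.093 = 0.907.
P(G|P2) = 1 − 0.13 = 0.87.
By the law of total probability,
P(G) = P(G|P1)·P(P1) + P(G|P2)·P(P2) + P(G|P3)·P(P3)
      = 0.907·0.13 + 0.87·0.38 + 0.748·0.49
      = 0.11791 + 0.3306 + 0.36652 = 0.81503

P(G) ≈ 0.8150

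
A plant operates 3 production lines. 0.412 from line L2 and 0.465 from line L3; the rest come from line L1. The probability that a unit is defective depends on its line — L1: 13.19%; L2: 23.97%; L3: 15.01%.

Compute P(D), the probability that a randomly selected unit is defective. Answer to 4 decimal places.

P(D) ≈ 0.1848

P(L1) = 1 − (0.412 + 0.465) = 0.123.
P(D) = P(D|L1)·P(L1) + P(D|L2)·P(L2) + P(D|L3)·P(L3)
      = 0.1319·0.123 + 0.2397·0.412 + 0.1501·0.465
      = 0.0162237 + 0.0987564 + 0.0697965 = 0.1847766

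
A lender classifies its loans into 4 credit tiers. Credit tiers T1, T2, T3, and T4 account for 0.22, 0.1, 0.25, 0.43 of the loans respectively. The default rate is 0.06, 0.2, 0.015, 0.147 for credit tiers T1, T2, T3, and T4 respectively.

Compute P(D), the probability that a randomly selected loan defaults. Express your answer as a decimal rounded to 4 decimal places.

P(D) ≈ 0.1002

By the law of total probability,
P(D) = P(D|T1)·P(T1) + P(D|T2)·P(T2) + P(D|T3)·P(T3) + P(D|T4)·P(T4)
      = 0.06·0.22 + 0.2·0.1 + 0.015·0.25 + 0.147·0.43
      = 0.0132 + 0.02 + 0.00375 + 0.06321 = 0.10016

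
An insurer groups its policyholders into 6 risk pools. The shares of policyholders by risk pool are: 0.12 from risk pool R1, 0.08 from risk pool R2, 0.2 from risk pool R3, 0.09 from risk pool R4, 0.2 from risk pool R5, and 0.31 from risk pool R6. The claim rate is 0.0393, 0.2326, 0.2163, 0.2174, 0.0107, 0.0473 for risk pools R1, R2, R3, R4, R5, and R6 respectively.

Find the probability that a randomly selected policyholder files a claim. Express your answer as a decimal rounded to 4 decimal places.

0.1030

By the law of total probability,
P(C) = P(C|R1)·P(R1) + P(C|R2)·P(R2) + P(C|R3)·P(R3) + P(C|R4)·P(R4) + P(C|R5)·P(R5) + P(C|R6)·P(R6)
      = 0.0393·0.12 + 0.2326·0.08 + 0.2163·0.2 + 0.2174·0.09 + 0.0107·0.2 + 0.0473·0.31
      = 0.004716 + 0.018608 + 0.04326 + 0.019566 + 0.00214 + 0.014663 = 0.102953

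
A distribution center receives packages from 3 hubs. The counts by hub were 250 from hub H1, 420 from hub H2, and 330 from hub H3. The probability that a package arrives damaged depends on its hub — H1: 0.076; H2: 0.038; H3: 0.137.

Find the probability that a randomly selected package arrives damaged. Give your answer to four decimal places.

0.0802

Total: 250 + 420 + 330 = 1000.
P(H1) = 250/1000 = 0.25. P(H2) = 420/1000 = 0.42. P(H3) = 330/1000 = 0.33.
P(D) = P(D|H1)·P(H1) + P(D|H2)·P(H2) + P(D|H3)·P(H3)
      = 0.076·0.25 + 0.038·0.42 + 0.137·0.33
      = 0.019 + 0.01596 + 0.04521 = 0.08017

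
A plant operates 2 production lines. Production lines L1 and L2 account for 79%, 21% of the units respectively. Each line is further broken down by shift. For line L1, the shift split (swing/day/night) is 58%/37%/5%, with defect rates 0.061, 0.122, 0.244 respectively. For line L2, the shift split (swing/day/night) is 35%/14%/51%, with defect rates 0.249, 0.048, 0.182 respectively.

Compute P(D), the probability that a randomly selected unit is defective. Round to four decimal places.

P(D|L1) = 0.58·0.061 + 0.37·0.122 + 0.05·0.244 = 0.03538 + 0.04514 + 0.0122 = 0.09272
P(D|L2) = 0.35·0.249 + 0.14·0.048 + 0.51·0.182 = 0.08715 + 0.00672 + 0.09282 = 0.18669
Then overall,
P(D) = 0.79·0.09272 + 0.21·0.18669
      = 0.0732488 + 0.0392049 = 0.1124537

P(D) ≈ 0.1125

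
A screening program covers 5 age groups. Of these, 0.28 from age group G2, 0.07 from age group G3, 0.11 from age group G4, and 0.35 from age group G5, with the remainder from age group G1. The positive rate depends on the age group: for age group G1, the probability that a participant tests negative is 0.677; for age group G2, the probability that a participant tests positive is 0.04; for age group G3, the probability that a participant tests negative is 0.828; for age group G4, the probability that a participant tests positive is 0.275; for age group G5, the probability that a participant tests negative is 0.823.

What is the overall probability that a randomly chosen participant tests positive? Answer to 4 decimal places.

P(G1) = 1 − (0.28 + 0.07 + 0.11 + 0.35) = 0.19.
P(T|G1) = 1 − 0.677 = 0.323.
P(T|G3) = 1 − 0.828 = 0.172.
P(T|G5) = 1 − 0.823 = 0.177.
By the law of total probability,
P(T) = P(T|G1)·P(G1) + P(T|G2)·P(G2) + P(T|G3)·P(G3) + P(T|G4)·P(G4) + P(T|G5)·P(G5)
      = 0.323·0.19 + 0.04·0.28 + 0.172·0.07 + 0.275·0.11 + 0.177·0.35
      = 0.06137 + 0.0112 + 0.01204 + 0.03025 + 0.06195 = 0.17681

0.1768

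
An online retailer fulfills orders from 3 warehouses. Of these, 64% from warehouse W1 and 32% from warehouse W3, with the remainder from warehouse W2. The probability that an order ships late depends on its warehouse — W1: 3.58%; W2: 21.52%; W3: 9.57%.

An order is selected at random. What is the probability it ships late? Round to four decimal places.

P(W2) = 1 − (0.64 + 0.32) = 0.04.
By the law of total probability,
P(L) = P(L|W1)·P(W1) + P(L|W2)·P(W2) + P(L|W3)·P(W3)
      = 0.0358·0.64 + 0.2152·0.04 + 0.0957·0.32
      = 0.022912 + 0.008608 + 0.030624 = 0.062144

P(L) ≈ 0.0621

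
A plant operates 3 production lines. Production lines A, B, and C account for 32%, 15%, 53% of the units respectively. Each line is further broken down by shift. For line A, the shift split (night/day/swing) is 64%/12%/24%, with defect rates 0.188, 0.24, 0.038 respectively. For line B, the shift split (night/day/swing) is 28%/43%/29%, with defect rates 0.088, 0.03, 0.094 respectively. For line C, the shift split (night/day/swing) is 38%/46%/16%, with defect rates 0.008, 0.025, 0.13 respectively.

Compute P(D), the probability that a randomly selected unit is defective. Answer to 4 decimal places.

0.0791

P(D|A) = 0.64·0.188 + 0.12·0.24 + 0.24·0.038 = 0.12032 + 0.0288 + 0.00912 = 0.15824
P(D|B) = 0.28·0.088 + 0.43·0.03 + 0.29·0.094 = 0.02464 + 0.0129 + 0.02726 = 0.0648
P(D|C) = 0.38·0.008 + 0.46·0.025 + 0.16·0.13 = 0.00304 + 0.0115 + 0.0208 = 0.03534
Then overall,
P(D) = 0.32·0.15824 + 0.15·0.0648 + 0.53·0.03534
      = 0.0506368 + 0.00972 + 0.0187302 = 0.079087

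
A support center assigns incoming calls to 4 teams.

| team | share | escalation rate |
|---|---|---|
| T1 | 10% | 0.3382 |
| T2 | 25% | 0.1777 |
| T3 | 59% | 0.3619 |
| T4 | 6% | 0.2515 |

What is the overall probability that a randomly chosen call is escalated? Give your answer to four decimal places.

Using total probability over the partition,
P(E) = P(E|T1)·P(T1) + P(E|T2)·P(T2) + P(E|T3)·P(T3) + P(E|T4)·P(T4)
      = 0.3382·0.1 + 0.1777·0.25 + 0.3619·0.59 + 0.2515·0.06
      = 0.03382 + 0.044425 + 0.213521 + 0.01509 = 0.306856

0.3069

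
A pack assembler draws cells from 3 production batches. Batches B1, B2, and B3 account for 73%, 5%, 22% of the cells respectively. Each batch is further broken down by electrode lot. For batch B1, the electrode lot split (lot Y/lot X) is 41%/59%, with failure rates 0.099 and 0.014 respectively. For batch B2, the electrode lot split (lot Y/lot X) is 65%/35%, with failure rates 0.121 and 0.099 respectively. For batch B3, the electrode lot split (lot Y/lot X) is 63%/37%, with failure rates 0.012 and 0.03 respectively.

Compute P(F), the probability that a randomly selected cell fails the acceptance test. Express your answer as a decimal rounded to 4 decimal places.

P(F|B1) = 0.41·0.099 + 0.59·0.014 = 0.04059 + 0.00826 = 0.04885
P(F|B2) = 0.65·0.121 + 0.35·0.099 = 0.07865 + 0.03465 = 0.1133
P(F|B3) = 0.63·0.012 + 0.37·0.03 = 0.00756 + 0.0111 = 0.01866
By total probability over the outer partition,
P(F) = 0.73·0.04885 + 0.05·0.1133 + 0.22·0.01866
      = 0.0356605 + 0.005665 + 0.0041052 = 0.0454307

0.0454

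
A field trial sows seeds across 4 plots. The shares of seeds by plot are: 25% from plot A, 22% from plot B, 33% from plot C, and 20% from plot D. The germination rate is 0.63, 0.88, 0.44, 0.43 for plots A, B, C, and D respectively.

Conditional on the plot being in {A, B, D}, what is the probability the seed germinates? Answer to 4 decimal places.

0.6524

Let S = {A, B, D}.
P(S) = 0.25 + 0.22 + 0.2 = 0.67.
P(G ∩ S) = 0.63·0.25 + 0.88·0.22 + 0.43·0.2 = 0.1575 + 0.1936 + 0.086 = 0.4371.
P(G | S) = 0.4371 / 0.67 = 0.652388…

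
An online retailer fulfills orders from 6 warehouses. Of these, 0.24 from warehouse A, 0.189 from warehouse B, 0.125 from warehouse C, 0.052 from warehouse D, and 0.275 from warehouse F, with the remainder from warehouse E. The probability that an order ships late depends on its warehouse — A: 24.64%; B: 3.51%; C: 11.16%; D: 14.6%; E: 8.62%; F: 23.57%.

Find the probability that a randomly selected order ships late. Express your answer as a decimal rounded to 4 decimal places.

P(E) = 1 − (0.24 + 0.189 + 0.125 + 0.052 + 0.275) = 0.119.
Summing over the partition,
P(L) = P(L|A)·P(A) + P(L|B)·P(B) + P(L|C)·P(C) + P(L|D)·P(D) + P(L|E)·P(E) + P(L|F)·P(F)
      = 0.2464·0.24 + 0.0351·0.189 + 0.1116·0.125 + 0.146·0.052 + 0.0862·0.119 + 0.2357·0.275
      = 0.059136 + 0.0066339 + 0.01395 + 0.007592 + 0.0102578 + 0.0648175 = 0.1623872

0.1624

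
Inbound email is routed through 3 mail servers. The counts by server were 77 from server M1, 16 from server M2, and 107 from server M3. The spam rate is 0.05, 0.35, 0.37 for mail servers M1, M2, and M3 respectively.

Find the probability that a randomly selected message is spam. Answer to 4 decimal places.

Total: 77 + 16 + 107 = 200.
P(M1) = 77/200 = 0.385. P(M2) = 16/200 = 0.08. P(M3) = 107/200 = 0.535.
P(S) = P(S|M1)·P(M1) + P(S|M2)·P(M2) + P(S|M3)·P(M3)
      = 0.05·0.385 + 0.35·0.08 + 0.37·0.535
      = 0.01925 + 0.028 + 0.19795 = 0.2452

0.2452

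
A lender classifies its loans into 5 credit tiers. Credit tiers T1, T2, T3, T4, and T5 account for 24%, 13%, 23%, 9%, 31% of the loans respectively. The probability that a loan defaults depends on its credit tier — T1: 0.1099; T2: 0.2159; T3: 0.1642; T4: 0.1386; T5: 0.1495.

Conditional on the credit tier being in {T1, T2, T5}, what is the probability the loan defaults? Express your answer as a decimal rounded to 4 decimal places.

P(D|S) ≈ 0.1482

Let S = {T1, T2, T5}.
P(S) = 0.24 + 0.13 + 0.31 = 0.68.
P(D ∩ S) = 0.1099·0.24 + 0.2159·0.13 + 0.1495·0.31 = 0.026376 + 0.028067 + 0.046345 = 0.100788.
P(D | S) = 0.100788 / 0.68 = 0.148218…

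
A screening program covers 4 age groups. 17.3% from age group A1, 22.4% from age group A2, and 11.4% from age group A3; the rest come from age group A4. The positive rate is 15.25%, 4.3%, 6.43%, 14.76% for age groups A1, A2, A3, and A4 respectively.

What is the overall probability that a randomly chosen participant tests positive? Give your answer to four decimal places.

0.1155

P(A4) = 1 − (0.173 + 0.224 + 0.114) = 0.489.
P(T) = P(T|A1)·P(A1) + P(T|A2)·P(A2) + P(T|A3)·P(A3) + P(T|A4)·P(A4)
      = 0.1525·0.173 + 0.043·0.224 + 0.0643·0.114 + 0.1476·0.489
      = 0.0263825 + 0.009632 + 0.0073302 + 0.0721764 = 0.1155211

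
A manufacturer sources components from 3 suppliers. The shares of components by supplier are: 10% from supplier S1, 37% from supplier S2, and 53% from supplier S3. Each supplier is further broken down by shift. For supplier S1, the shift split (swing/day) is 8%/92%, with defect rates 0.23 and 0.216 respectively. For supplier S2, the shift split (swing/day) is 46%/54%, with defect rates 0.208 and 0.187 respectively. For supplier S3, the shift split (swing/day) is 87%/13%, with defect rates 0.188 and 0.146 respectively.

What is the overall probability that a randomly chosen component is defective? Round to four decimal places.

P(D) ≈ 0.1912

P(D|S1) = 0.08·0.23 + 0.92·0.216 = 0.0184 + 0.19872 = 0.21712
P(D|S2) = 0.46·0.208 + 0.54·0.187 = 0.09568 + 0.10098 = 0.19666
P(D|S3) = 0.87·0.188 + 0.13·0.146 = 0.16356 + 0.01898 = 0.18254
By total probability over the outer partition,
P(D) = 0.1·0.21712 + 0.37·0.19666 + 0.53·0.18254
      = 0.021712 + 0.0727642 + 0.0967462 = 0.1912224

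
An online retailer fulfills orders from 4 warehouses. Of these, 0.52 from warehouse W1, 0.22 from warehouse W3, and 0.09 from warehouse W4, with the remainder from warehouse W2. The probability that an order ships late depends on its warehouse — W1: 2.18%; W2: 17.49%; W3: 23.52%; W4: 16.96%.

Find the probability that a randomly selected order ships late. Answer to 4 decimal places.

0.1081

P(W2) = 1 − (0.52 + 0.22 + 0.09) = 0.17.
By the law of total probability,
P(L) = P(L|W1)·P(W1) + P(L|W2)·P(W2) + P(L|W3)·P(W3) + P(L|W4)·P(W4)
      = 0.0218·0.52 + 0.1749·0.17 + 0.2352·0.22 + 0.1696·0.09
      = 0.011336 + 0.029733 + 0.051744 + 0.015264 = 0.108077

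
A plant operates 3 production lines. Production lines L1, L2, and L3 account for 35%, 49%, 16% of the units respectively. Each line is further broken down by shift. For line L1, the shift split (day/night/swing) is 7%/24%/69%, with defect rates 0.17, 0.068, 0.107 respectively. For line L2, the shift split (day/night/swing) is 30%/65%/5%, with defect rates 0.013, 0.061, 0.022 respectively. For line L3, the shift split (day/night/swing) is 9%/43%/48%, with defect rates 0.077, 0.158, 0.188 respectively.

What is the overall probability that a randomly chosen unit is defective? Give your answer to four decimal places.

P(D|L1) = 0.07·0.17 + 0.24·0.068 + 0.69·0.107 = 0.0119 + 0.01632 + 0.07383 = 0.10205
P(D|L2) = 0.3·0.013 + 0.65·0.061 + 0.05·0.022 = 0.0039 + 0.03965 + 0.0011 = 0.04465
P(D|L3) = 0.09·0.077 + 0.43·0.158 + 0.48·0.188 = 0.00693 + 0.06794 + 0.09024 = 0.16511
Then overall,
P(D) = 0.35·0.10205 + 0.49·0.04465 + 0.16·0.16511
      = 0.0357175 + 0.0218785 + 0.0264176 = 0.0840136

P(D) ≈ 0.0840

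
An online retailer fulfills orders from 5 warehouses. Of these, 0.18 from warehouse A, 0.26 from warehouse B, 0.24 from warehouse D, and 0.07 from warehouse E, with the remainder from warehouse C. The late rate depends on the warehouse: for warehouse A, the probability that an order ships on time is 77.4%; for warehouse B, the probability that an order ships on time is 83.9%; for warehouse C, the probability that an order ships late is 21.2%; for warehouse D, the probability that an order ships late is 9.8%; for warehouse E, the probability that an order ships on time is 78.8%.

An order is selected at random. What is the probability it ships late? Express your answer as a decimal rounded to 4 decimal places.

P(L) ≈ 0.1739

P(C) = 1 − (0.18 + 0.26 + 0.24 + 0.07) = 0.25.
P(L|A) = 1 − 0.774 = 0.226.
P(L|B) = 1 − 0.839 = 0.161.
P(L|E) = 1 − 0.788 = 0.212.
P(L) = P(L|A)·P(A) + P(L|B)·P(B) + P(L|C)·P(C) + P(L|D)·P(D) + P(L|E)·P(E)
      = 0.226·0.18 + 0.161·0.26 + 0.212·0.25 + 0.098·0.24 + 0.212·0.07
      = 0.04068 + 0.04186 + 0.053 + 0.02352 + 0.01484 = 0.1739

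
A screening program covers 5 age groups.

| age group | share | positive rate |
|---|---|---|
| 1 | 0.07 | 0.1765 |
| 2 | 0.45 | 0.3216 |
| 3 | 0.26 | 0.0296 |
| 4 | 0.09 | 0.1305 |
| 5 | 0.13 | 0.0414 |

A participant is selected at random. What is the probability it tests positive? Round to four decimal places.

P(T) ≈ 0.1819

By the law of total probability,
P(T) = P(T|1)·P(1) + P(T|2)·P(2) + P(T|3)·P(3) + P(T|4)·P(4) + P(T|5)·P(5)
      = 0.1765·0.07 + 0.3216·0.45 + 0.0296·0.26 + 0.1305·0.09 + 0.0414·0.13
      = 0.012355 + 0.14472 + 0.007696 + 0.011745 + 0.005382 = 0.181898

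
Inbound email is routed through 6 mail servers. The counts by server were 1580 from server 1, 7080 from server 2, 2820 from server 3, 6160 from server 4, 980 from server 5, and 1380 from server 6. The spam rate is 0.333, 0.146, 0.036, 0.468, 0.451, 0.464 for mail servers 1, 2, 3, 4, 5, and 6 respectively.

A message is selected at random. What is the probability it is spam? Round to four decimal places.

0.2813

Total: 1580 + 7080 + 2820 + 6160 + 980 + 1380 = 20000.
P(1) = 1580/20000 = 0.079. P(2) = 7080/20000 = 0.354. P(3) = 2820/20000 = 0.141. P(4) = 6160/20000 = 0.308. P(5) = 980/20000 = 0.049. P(6) = 1380/20000 = 0.069.
By the law of total probability,
P(S) = P(S|1)·P(1) + P(S|2)·P(2) + P(S|3)·P(3) + P(S|4)·P(4) + P(S|5)·P(5) + P(S|6)·P(6)
      = 0.333·0.079 + 0.146·0.354 + 0.036·0.141 + 0.468·0.308 + 0.451·0.049 + 0.464·0.069
      = 0.026307 + 0.051684 + 0.005076 + 0.144144 + 0.022099 + 0.032016 = 0.281326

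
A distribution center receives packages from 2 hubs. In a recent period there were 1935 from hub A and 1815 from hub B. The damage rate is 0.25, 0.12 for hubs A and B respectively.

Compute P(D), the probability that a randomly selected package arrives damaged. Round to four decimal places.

P(D) ≈ 0.1871

Total: 1935 + 1815 = 3750.
P(A) = 1935/3750 = 0.516. P(B) = 1815/3750 = 0.484.
Summing over the partition,
P(D) = P(D|A)·P(A) + P(D|B)·P(B)
      = 0.25·0.516 + 0.12·0.484
      = 0.129 + 0.05808 = 0.18708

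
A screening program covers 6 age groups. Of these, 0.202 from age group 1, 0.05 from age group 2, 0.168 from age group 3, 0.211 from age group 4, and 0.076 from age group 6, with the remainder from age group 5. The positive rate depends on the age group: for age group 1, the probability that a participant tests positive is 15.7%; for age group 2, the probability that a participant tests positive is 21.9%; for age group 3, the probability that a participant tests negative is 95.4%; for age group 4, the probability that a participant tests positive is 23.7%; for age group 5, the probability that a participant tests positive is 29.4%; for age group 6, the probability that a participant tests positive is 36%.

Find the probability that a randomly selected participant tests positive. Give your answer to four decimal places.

P(5) = 1 − (0.202 + 0.05 + 0.168 + 0.211 + 0.076) = 0.293.
P(T|3) = 1 − 0.954 = 0.046.
By the law of total probability,
P(T) = P(T|1)·P(1) + P(T|2)·P(2) + P(T|3)·P(3) + P(T|4)·P(4) + P(T|5)·P(5) + P(T|6)·P(6)
      = 0.157·0.202 + 0.219·0.05 + 0.046·0.168 + 0.237·0.211 + 0.294·0.293 + 0.36·0.076
      = 0.031714 + 0.01095 + 0.007728 + 0.050007 + 0.086142 + 0.02736 = 0.213901

P(T) ≈ 0.2139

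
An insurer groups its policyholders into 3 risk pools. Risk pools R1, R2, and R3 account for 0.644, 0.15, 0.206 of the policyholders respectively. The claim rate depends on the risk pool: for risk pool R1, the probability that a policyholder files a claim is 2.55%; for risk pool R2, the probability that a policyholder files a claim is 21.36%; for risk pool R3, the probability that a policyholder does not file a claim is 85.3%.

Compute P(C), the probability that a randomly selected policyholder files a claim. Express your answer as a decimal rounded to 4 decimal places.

P(C|R3) = 1 − 0.853 = 0.147.
Using total probability over the partition,
P(C) = P(C|R1)·P(R1) + P(C|R2)·P(R2) + P(C|R3)·P(R3)
      = 0.0255·0.644 + 0.2136·0.15 + 0.147·0.206
      = 0.016422 + 0.03204 + 0.030282 = 0.078744

0.0787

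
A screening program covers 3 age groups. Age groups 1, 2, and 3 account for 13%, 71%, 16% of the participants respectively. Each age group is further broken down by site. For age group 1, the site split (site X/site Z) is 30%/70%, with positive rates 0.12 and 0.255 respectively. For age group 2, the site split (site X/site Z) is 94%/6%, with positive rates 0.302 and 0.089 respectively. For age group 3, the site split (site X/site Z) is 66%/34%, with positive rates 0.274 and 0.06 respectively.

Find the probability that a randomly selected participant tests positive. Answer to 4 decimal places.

P(T|1) = 0.3·0.12 + 0.7·0.255 = 0.036 + 0.1785 = 0.2145
P(T|2) = 0.94·0.302 + 0.06·0.089 = 0.28388 + 0.00534 = 0.28922
P(T|3) = 0.66·0.274 + 0.34·0.06 = 0.18084 + 0.0204 = 0.20124
By total probability over the outer partition,
P(T) = 0.13·0.2145 + 0.71·0.28922 + 0.16·0.20124
      = 0.027885 + 0.2053462 + 0.0321984 = 0.2654296

P(T) ≈ 0.2654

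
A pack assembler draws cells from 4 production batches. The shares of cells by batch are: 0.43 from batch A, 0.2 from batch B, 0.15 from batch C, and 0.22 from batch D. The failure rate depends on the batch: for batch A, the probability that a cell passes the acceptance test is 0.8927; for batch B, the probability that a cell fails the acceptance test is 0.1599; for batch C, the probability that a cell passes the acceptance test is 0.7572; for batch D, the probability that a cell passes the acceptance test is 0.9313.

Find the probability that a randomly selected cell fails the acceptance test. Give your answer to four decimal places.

0.1297

P(F|A) = 1 − 0.8927 = 0.1073.
P(F|C) = 1 − 0.7572 = 0.2428.
P(F|D) = 1 − 0.9313 = 0.0687.
P(F) = P(F|A)·P(A) + P(F|B)·P(B) + P(F|C)·P(C) + P(F|D)·P(D)
      = 0.1073·0.43 + 0.1599·0.2 + 0.2428·0.15 + 0.0687·0.22
      = 0.046139 + 0.03198 + 0.03642 + 0.015114 = 0.129653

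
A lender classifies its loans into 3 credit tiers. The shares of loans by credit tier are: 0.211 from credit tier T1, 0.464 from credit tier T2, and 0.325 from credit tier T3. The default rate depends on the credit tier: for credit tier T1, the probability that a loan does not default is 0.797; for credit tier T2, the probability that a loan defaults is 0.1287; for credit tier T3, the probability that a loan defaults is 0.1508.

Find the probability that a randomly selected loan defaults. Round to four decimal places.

0.1516

P(D|T1) = 1 − 0.797 = 0.203.
Summing over the partition,
P(D) = P(D|T1)·P(T1) + P(D|T2)·P(T2) + P(D|T3)·P(T3)
      = 0.203·0.211 + 0.1287·0.464 + 0.1508·0.325
      = 0.042833 + 0.0597168 + 0.04901 = 0.1515598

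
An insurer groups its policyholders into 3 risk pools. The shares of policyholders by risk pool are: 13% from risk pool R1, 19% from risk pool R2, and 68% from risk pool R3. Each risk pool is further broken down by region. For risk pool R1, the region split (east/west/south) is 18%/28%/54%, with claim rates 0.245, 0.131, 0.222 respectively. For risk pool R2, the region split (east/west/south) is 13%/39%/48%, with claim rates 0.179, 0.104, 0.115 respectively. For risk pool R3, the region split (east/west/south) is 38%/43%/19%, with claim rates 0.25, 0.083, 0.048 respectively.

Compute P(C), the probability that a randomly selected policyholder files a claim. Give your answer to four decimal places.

0.1438

P(C|R1) = 0.18·0.245 + 0.28·0.131 + 0.54·0.222 = 0.0441 + 0.03668 + 0.11988 = 0.20066
P(C|R2) = 0.13·0.179 + 0.39·0.104 + 0.48·0.115 = 0.02327 + 0.04056 + 0.0552 = 0.11903
P(C|R3) = 0.38·0.25 + 0.43·0.083 + 0.19·0.048 = 0.095 + 0.03569 + 0.00912 = 0.13981
By total probability over the outer partition,
P(C) = 0.13·0.20066 + 0.19·0.11903 + 0.68·0.13981
      = 0.0260858 + 0.0226157 + 0.0950708 = 0.1437723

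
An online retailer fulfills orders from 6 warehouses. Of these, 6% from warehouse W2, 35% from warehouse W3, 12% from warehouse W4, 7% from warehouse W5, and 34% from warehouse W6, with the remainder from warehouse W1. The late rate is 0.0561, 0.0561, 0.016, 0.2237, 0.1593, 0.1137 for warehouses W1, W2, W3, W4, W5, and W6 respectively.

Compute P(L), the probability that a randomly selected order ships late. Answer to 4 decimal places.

0.0890

P(W1) = 1 − (0.06 + 0.35 + 0.12 + 0.07 + 0.34) = 0.06.
P(L) = P(L|W1)·P(W1) + P(L|W2)·P(W2) + P(L|W3)·P(W3) + P(L|W4)·P(W4) + P(L|W5)·P(W5) + P(L|W6)·P(W6)
      = 0.0561·0.06 + 0.0561·0.06 + 0.016·0.35 + 0.2237·0.12 + 0.1593·0.07 + 0.1137·0.34
      = 0.003366 + 0.003366 + 0.0056 + 0.026844 + 0.011151 + 0.038658 = 0.088985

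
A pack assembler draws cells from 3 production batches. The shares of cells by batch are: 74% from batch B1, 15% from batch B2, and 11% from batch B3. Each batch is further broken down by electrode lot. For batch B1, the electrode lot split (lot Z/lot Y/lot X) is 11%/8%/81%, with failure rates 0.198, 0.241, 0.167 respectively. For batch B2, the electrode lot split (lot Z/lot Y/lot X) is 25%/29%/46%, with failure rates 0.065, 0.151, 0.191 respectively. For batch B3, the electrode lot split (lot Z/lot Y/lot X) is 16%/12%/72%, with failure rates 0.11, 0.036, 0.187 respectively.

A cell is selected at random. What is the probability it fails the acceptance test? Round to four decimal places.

P(F|B1) = 0.11·0.198 + 0.08·0.241 + 0.81·0.167 = 0.02178 + 0.01928 + 0.13527 = 0.17633
P(F|B2) = 0.25·0.065 + 0.29·0.151 + 0.46·0.191 = 0.01625 + 0.04379 + 0.08786 = 0.1479
P(F|B3) = 0.16·0.11 + 0.12·0.036 + 0.72·0.187 = 0.0176 + 0.00432 + 0.13464 = 0.15656
By total probability over the outer partition,
P(F) = 0.74·0.17633 + 0.15·0.1479 + 0.11·0.15656
      = 0.1304842 + 0.022185 + 0.0172216 = 0.1698908

0.1699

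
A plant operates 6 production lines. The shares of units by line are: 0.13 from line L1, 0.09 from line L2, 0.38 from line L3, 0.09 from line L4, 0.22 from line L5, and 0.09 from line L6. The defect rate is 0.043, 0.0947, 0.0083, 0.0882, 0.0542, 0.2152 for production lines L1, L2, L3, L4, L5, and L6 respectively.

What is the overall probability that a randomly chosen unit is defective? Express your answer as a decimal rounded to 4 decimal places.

P(D) = P(D|L1)·P(L1) + P(D|L2)·P(L2) + P(D|L3)·P(L3) + P(D|L4)·P(L4) + P(D|L5)·P(L5) + P(D|L6)·P(L6)
      = 0.043·0.13 + 0.0947·0.09 + 0.0083·0.38 + 0.0882·0.09 + 0.0542·0.22 + 0.2152·0.09
      = 0.00559 + 0.008523 + 0.003154 + 0.007938 + 0.011924 + 0.019368 = 0.056497

0.0565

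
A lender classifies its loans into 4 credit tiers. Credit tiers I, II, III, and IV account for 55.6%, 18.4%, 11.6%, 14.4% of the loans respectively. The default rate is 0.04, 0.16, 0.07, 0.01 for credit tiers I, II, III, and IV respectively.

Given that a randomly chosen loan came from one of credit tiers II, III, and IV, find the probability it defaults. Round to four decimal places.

Let S = {II, III, IV}.
P(S) = 0.184 + 0.116 + 0.144 = 0.444.
P(D ∩ S) = 0.16·0.184 + 0.07·0.116 + 0.01·0.144 = 0.02944 + 0.00812 + 0.00144 = 0.039.
P(D | S) = 0.039 / 0.444 = 0.087838…

P(D|S) ≈ 0.0878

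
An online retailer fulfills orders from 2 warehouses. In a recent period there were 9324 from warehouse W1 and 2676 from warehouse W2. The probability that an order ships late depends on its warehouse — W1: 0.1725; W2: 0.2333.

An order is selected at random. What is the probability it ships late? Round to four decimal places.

Total: 9324 + 2676 = 12000.
P(W1) = 9324/12000 = 0.777. P(W2) = 2676/12000 = 0.223.
Using total probability over the partition,
P(L) = P(L|W1)·P(W1) + P(L|W2)·P(W2)
      = 0.1725·0.777 + 0.2333·0.223
      = 0.1340325 + 0.0520259 = 0.1860584

0.1861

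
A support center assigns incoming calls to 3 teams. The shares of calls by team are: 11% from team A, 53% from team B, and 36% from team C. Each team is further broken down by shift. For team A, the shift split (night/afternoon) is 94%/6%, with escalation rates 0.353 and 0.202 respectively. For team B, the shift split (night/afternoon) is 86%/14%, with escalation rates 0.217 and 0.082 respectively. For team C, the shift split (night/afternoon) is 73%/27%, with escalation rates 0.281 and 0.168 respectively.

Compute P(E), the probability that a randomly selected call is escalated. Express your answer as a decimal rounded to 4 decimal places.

P(E|A) = 0.94·0.353 + 0.06·0.202 = 0.33182 + 0.01212 = 0.34394
P(E|B) = 0.86·0.217 + 0.14·0.082 = 0.18662 + 0.01148 = 0.1981
P(E|C) = 0.73·0.281 + 0.27·0.168 = 0.20513 + 0.04536 = 0.25049
By total probability over the outer partition,
P(E) = 0.11·0.34394 + 0.53·0.1981 + 0.36·0.25049
      = 0.0378334 + 0.104993 + 0.0901764 = 0.2330028

0.2330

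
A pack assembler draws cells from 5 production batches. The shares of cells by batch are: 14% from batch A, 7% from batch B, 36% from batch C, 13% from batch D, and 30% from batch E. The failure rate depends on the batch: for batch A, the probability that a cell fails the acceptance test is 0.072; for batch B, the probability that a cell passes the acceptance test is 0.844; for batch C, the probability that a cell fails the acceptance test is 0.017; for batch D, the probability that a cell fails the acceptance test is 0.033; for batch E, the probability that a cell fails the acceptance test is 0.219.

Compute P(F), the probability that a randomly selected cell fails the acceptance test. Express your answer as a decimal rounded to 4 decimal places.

P(F|B) = 1 − 0.844 = 0.156.
Summing over the partition,
P(F) = P(F|A)·P(A) + P(F|B)·P(B) + P(F|C)·P(C) + P(F|D)·P(D) + P(F|E)·P(E)
      = 0.072·0.14 + 0.156·0.07 + 0.017·0.36 + 0.033·0.13 + 0.219·0.3
      = 0.01008 + 0.01092 + 0.00612 + 0.00429 + 0.0657 = 0.09711

P(F) ≈ 0.0971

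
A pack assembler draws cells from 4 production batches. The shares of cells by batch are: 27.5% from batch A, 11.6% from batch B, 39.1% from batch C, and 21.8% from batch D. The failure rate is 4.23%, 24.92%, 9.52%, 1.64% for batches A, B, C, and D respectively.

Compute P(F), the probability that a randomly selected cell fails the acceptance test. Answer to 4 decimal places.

0.0813

By the law of total probability,
P(F) = P(F|A)·P(A) + P(F|B)·P(B) + P(F|C)·P(C) + P(F|D)·P(D)
      = 0.0423·0.275 + 0.2492·0.116 + 0.0952·0.391 + 0.0164·0.218
      = 0.0116325 + 0.0289072 + 0.0372232 + 0.0035752 = 0.0813381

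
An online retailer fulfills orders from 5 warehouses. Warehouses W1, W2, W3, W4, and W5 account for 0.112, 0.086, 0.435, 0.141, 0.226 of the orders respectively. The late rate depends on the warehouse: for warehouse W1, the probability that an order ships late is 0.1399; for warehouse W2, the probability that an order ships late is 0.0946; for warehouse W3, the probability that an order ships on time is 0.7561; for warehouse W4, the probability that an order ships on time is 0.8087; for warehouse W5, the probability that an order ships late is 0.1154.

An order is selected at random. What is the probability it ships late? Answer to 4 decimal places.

P(L|W3) = 1 − 0.7561 = 0.2439.
P(L|W4) = 1 − 0.8087 = 0.1913.
By the law of total probability,
P(L) = P(L|W1)·P(W1) + P(L|W2)·P(W2) + P(L|W3)·P(W3) + P(L|W4)·P(W4) + P(L|W5)·P(W5)
      = 0.1399·0.112 + 0.0946·0.086 + 0.2439·0.435 + 0.1913·0.141 + 0.1154·0.226
      = 0.0156688 + 0.0081356 + 0.1060965 + 0.0269733 + 0.0260804 = 0.1829546

0.1830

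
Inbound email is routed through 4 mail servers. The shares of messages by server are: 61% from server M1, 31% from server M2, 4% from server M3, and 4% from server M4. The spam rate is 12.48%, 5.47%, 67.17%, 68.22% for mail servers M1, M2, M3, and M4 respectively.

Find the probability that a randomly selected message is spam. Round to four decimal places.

P(S) = P(S|M1)·P(M1) + P(S|M2)·P(M2) + P(S|M3)·P(M3) + P(S|M4)·P(M4)
      = 0.1248·0.61 + 0.0547·0.31 + 0.6717·0.04 + 0.6822·0.04
      = 0.076128 + 0.016957 + 0.026868 + 0.027288 = 0.147241

0.1472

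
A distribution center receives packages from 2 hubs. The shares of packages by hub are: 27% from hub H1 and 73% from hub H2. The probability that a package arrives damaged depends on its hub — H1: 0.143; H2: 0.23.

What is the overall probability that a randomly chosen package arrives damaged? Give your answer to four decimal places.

0.2065

Using total probability over the partition,
P(D) = P(D|H1)·P(H1) + P(D|H2)·P(H2)
      = 0.143·0.27 + 0.23·0.73
      = 0.03861 + 0.1679 = 0.20651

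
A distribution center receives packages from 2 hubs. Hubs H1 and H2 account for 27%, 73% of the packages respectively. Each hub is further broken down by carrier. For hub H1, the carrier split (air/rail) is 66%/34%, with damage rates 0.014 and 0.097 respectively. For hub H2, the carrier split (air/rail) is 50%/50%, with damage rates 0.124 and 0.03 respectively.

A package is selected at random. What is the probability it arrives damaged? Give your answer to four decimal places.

P(D|H1) = 0.66·0.014 + 0.34·0.097 = 0.00924 + 0.03298 = 0.04222
P(D|H2) = 0.5·0.124 + 0.5·0.03 = 0.062 + 0.015 = 0.077
Then overall,
P(D) = 0.27·0.04222 + 0.73·0.077
      = 0.0113994 + 0.05621 = 0.0676094

0.0676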